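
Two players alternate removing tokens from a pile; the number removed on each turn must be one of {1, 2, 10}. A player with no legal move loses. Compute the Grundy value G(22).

G(0) = 0
G(1) = mex{0} = 1
G(2) = mex{1,0} = 2
G(3) = mex{2,1} = 0
G(4) = mex{0,2} = 1
G(5) = mex{1,0} = 2
G(6) = mex{2,1} = 0
G(7) = mex{0,2} = 1
G(8) = mex{1,0} = 2
G(9) = mex{2,1} = 0
G(10) = mex{0,2,0} = 1
G(11) = mex{1,0,1} = 2
G(12) = mex{2,1,2} = 0
G(13) = mex{0,2,0} = 1
G(14) = mex{1,0,1} = 2
G(15) = mex{2,1,2} = 0
G(16) = mex{0,2,0} = 1
G(17) = mex{1,0,1} = 2
G(18) = mex{2,1,2} = 0
G(19) = mex{0,2,0} = 1
G(20) = mex{1,0,1} = 2
G(21) = mex{2,1,2} = 0
G(22) = mex{0,2,0} = 1

1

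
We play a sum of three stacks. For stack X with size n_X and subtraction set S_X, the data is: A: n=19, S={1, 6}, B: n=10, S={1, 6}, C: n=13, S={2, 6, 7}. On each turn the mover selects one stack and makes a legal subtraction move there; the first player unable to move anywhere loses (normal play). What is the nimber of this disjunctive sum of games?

0

Stack A, S = {1, 6}:
G(0) = 0
G(1) = mex{0} = 1
G(2) = mex{1} = 0
G(3) = mex{0} = 1
G(4) = mex{1} = 0
G(5) = mex{0} = 1
G(6) = mex{1,0} = 2
G(7) = mex{2,1} = 0
G(8) = mex{0,0} = 1
G(9) = mex{1,1} = 0
G(10) = mex{0,0} = 1
G(11) = mex{1,1} = 0
G(12) = mex{0,2} = 1
G(13) = mex{1,0} = 2
G(14) = mex{2,1} = 0
G(15) = mex{0,0} = 1
G(16) = mex{1,1} = 0
G(17) = mex{0,0} = 1
G(18) = mex{1,1} = 0
G(19) = mex{0,2} = 1
G_A(19) = 1.
Stack B, S = {1, 6}:
n :  0  1  2  3  4  5  6  7  8  9 10
G :  0  1  0  1  0  1  2  0  1  0  1
G_B(10) = 1.
Stack C, S = {2, 6, 7}:
n :  0  1  2  3  4  5  6  7  8  9 10 11 12 13
G :  0  0  1  1  0  0  1  1  2  0  3  1  2  0
G_C(13) = 0.
Combined Grundy value = 1 ⊕ 1 ⊕ 0 = 0.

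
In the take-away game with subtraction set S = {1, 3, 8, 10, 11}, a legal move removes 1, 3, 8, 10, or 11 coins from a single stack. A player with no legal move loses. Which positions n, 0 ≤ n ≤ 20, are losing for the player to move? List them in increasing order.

n :  0  1  2  3  4  5  6  7  8  9 10 11 12 13 14 15 16 17 18 19 20
G :  0  1  0  1  0  1  0  1  2  3  2  3  2  3  2  3  4  5  0  1  0
P-positions are exactly the n with G(n) = 0.

0, 2, 4, 6, 18, 20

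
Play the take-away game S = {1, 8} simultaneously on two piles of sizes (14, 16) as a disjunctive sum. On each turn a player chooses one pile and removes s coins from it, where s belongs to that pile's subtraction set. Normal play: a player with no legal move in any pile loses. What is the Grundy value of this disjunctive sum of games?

All piles use S = {1, 8}:
n :  0  1  2  3  4  5  6  7  8  9 10 11 12 13 14 15 16
G :  0  1  0  1  0  1  0  1  2  0  1  0  1  0  1  0  1
Pile A: G(14) = 1.
Pile B: G(16) = 1.
Combined Grundy value = 1 ⊕ 1 = 0.

0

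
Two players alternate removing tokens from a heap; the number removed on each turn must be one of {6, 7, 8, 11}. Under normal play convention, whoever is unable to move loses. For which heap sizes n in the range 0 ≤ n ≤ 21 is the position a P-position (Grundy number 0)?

0, 1, 2, 3, 4, 5, 17, 18, 19, 20, 21

G(0) = 0
G(1) = mex{} = 0
G(2) = mex{} = 0
G(3) = mex{} = 0
G(4) = mex{} = 0
G(5) = mex{} = 0
G(6) = mex{0} = 1
G(7) = mex{0,0} = 1
G(8) = mex{0,0,0} = 1
G(9) = mex{0,0,0} = 1
G(10) = mex{0,0,0} = 1
G(11) = mex{0,0,0,0} = 1
G(12) = mex{1,0,0,0} = 2
G(13) = mex{1,1,0,0} = 2
G(14) = mex{1,1,1,0} = 2
G(15) = mex{1,1,1,0} = 2
G(16) = mex{1,1,1,0} = 2
G(17) = mex{1,1,1,1} = 0
G(18) = mex{2,1,1,1} = 0
G(19) = mex{2,2,1,1} = 0
G(20) = mex{2,2,2,1} = 0
G(21) = mex{2,2,2,1} = 0
P-positions are exactly the n with G(n) = 0.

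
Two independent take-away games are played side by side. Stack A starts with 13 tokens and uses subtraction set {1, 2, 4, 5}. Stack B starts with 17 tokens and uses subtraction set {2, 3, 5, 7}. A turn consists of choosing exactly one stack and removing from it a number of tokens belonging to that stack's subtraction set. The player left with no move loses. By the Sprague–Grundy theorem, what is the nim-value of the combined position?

Stack A, S = {1, 2, 4, 5}:
G(0) = 0
G(1) = mex{0} = 1
G(2) = mex{1,0} = 2
G(3) = mex{2,1} = 0
G(4) = mex{0,2,0} = 1
G(5) = mex{1,0,1,0} = 2
G(6) = mex{2,1,2,1} = 0
G(7) = mex{0,2,0,2} = 1
G(8) = mex{1,0,1,0} = 2
G(9) = mex{2,1,2,1} = 0
G(10) = mex{0,2,0,2} = 1
G(11) = mex{1,0,1,0} = 2
G(12) = mex{2,1,2,1} = 0
G(13) = mex{0,2,0,2} = 1
G_A(13) = 1.
Stack B, S = {2, 3, 5, 7}:
G(0) = 0
G(1) = mex{} = 0
G(2) = mex{0} = 1
G(3) = mex{0,0} = 1
G(4) = mex{1,0} = 2
G(5) = mex{1,1,0} = 2
G(6) = mex{2,1,0} = 3
G(7) = mex{2,2,1,0} = 3
G(8) = mex{3,2,1,0} = 4
G(9) = mex{3,3,2,1} = 0
G(10) = mex{4,3,2,1} = 0
G(11) = mex{0,4,3,2} = 1
G(12) = mex{0,0,3,2} = 1
G(13) = mex{1,0,4,3} = 2
G(14) = mex{1,1,0,3} = 2
G(15) = mex{2,1,0,4} = 3
G(16) = mex{2,2,1,0} = 3
G(17) = mex{3,2,1,0} = 4
G_B(17) = 4.
Combined Grundy value = 1 ⊕ 4 = 5.

5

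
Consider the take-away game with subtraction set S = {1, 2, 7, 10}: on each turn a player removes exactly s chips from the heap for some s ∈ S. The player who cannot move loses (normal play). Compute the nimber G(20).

2

G(0) = 0
G(1) = mex{0} = 1
G(2) = mex{1,0} = 2
G(3) = mex{2,1} = 0
G(4) = mex{0,2} = 1
G(5) = mex{1,0} = 2
G(6) = mex{2,1} = 0
G(7) = mex{0,2,0} = 1
G(8) = mex{1,0,1} = 2
G(9) = mex{2,1,2} = 0
G(10) = mex{0,2,0,0} = 1
G(11) = mex{1,0,1,1} = 2
G(12) = mex{2,1,2,2} = 0
G(13) = mex{0,2,0,0} = 1
G(14) = mex{1,0,1,1} = 2
G(15) = mex{2,1,2,2} = 0
G(16) = mex{0,2,0,0} = 1
G(17) = mex{1,0,1,1} = 2
G(18) = mex{2,1,2,2} = 0
G(19) = mex{0,2,0,0} = 1
G(20) = mex{1,0,1,1} = 2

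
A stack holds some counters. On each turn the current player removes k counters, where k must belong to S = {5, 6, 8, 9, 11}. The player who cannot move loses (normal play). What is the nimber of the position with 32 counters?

G(0) = 0
G(1) = mex{} = 0
G(2) = mex{} = 0
G(3) = mex{} = 0
G(4) = mex{} = 0
G(5) = mex{0} = 1
G(6) = mex{0,0} = 1
G(7) = mex{0,0} = 1
G(8) = mex{0,0,0} = 1
G(9) = mex{0,0,0,0} = 1
G(10) = mex{1,0,0,0} = 2
G(11) = mex{1,1,0,0,0} = 2
G(12) = mex{1,1,0,0,0} = 2
G(13) = mex{1,1,1,0,0} = 2
G(14) = mex{1,1,1,1,0} = 2
G(15) = mex{2,1,1,1,0} = 3
G(16) = mex{2,2,1,1,1} = 0
G(17) = mex{2,2,1,1,1} = 0
G(18) = mex{2,2,2,1,1} = 0
G(19) = mex{2,2,2,2,1} = 0
G(20) = mex{3,2,2,2,1} = 0
G(21) = mex{0,3,2,2,2} = 1
G(22) = mex{0,0,2,2,2} = 1
G(23) = mex{0,0,3,2,2} = 1
G(24) = mex{0,0,0,3,2} = 1
G(25) = mex{0,0,0,0,2} = 1
G(26) = mex{1,0,0,0,3} = 2
G(27) = mex{1,1,0,0,0} = 2
G(28) = mex{1,1,0,0,0} = 2
G(29) = mex{1,1,1,0,0} = 2
G(30) = mex{1,1,1,1,0} = 2
G(31) = mex{2,1,1,1,0} = 3
G(32) = mex{2,2,1,1,1} = 0

0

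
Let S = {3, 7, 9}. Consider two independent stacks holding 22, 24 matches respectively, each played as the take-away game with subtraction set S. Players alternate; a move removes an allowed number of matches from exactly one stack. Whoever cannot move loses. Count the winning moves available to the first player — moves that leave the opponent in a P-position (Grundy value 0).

0

All stacks use S = {3, 7, 9}:
n :  0  1  2  3  4  5  6  7  8  9 10 11 12 13 14 15 16 17 18 19 20 21 22 23 24
G :  0  0  0  1  1  1  0  2  2  1  3  3  0  2  0  1  0  1  0  1  0  1  0  1  0
Stack A: G(22) = 0.
Stack B: G(24) = 0.
Combined Grundy value = 0 ⊕ 0 = 0.
A winning move leaves total XOR = 0, i.e. changes one component's Grundy value g to g ⊕ X where X is the current total.
Stack A: target g' = 0⊕0 = 0, but every legal move changes the Grundy value (mex property), so 0 moves.
Stack B: target g' = 0⊕0 = 0, but every legal move changes the Grundy value (mex property), so 0 moves.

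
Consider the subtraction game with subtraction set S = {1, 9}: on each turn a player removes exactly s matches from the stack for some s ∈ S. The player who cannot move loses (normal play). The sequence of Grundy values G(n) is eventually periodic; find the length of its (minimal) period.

G(0) = 0
G(1) = mex{0} = 1
G(2) = mex{1} = 0
G(3) = mex{0} = 1
G(4) = mex{1} = 0
G(5) = mex{0} = 1
G(6) = mex{1} = 0
G(7) = mex{0} = 1
G(8) = mex{1} = 0
G(9) = mex{0,0} = 1
G(10) = mex{1,1} = 0
G(11) = mex{0,0} = 1
G(12) = mex{1,1} = 0
G(13) = mex{0,0} = 1
G(14) = mex{1,1} = 0
G(n+2) = G(n) holds for n = 0,…,8 (a full window of length max(S) = 9), so the sequence is purely periodic with period 2.

2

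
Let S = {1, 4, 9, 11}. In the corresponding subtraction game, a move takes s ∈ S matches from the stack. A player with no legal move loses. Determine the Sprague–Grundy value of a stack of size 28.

G(0) = 0
G(1) = mex{0} = 1
G(2) = mex{1} = 0
G(3) = mex{0} = 1
G(4) = mex{1,0} = 2
G(5) = mex{2,1} = 0
G(6) = mex{0,0} = 1
G(7) = mex{1,1} = 0
G(8) = mex{0,2} = 1
G(9) = mex{1,0,0} = 2
G(10) = mex{2,1,1} = 0
G(11) = mex{0,0,0,0} = 1
G(12) = mex{1,1,1,1} = 0
G(13) = mex{0,2,2,0} = 1
G(14) = mex{1,0,0,1} = 2
G(15) = mex{2,1,1,2} = 0
G(16) = mex{0,0,0,0} = 1
G(17) = mex{1,1,1,1} = 0
G(18) = mex{0,2,2,0} = 1
G(19) = mex{1,0,0,1} = 2
G(20) = mex{2,1,1,2} = 0
G(21) = mex{0,0,0,0} = 1
G(22) = mex{1,1,1,1} = 0
G(23) = mex{0,2,2,0} = 1
G(24) = mex{1,0,0,1} = 2
G(25) = mex{2,1,1,2} = 0
G(26) = mex{0,0,0,0} = 1
G(27) = mex{1,1,1,1} = 0
G(28) = mex{0,2,2,0} = 1

1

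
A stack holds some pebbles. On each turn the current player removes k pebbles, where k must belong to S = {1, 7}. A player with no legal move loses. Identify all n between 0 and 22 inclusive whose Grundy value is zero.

0, 2, 4, 6, 8, 10, 12, 14, 16, 18, 20, 22

n :  0  1  2  3  4  5  6  7  8  9 10 11 12 13 14 15 16 17 18 19 20 21 22
G :  0  1  0  1  0  1  0  1  0  1  0  1  0  1  0  1  0  1  0  1  0  1  0
P-positions are exactly the n with G(n) = 0.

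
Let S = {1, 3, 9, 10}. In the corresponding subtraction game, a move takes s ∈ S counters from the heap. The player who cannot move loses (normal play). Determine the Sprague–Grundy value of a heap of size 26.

n :  0  1  2  3  4  5  6  7  8  9 10 11 12 13 14 15 16 17 18 19 20 21 22 23 24 25 26
G :  0  1  0  1  0  1  0  1  0  1  2  3  2  3  2  3  2  3  2  0  1  0  1  0  1  0  1

1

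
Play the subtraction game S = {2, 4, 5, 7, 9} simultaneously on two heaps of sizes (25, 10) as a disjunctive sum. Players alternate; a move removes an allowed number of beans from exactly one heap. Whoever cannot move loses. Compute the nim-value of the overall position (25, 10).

4

All heaps use S = {2, 4, 5, 7, 9}:
n :  0  1  2  3  4  5  6  7  8  9 10 11 12 13 14 15 16 17 18 19 20 21 22 23 24 25
G :  0  0  1  1  2  2  3  3  4  4  5  0  0  1  1  2  2  3  3  4  4  5  0  0  1  1
Heap A: G(25) = 1.
Heap B: G(10) = 5.
Combined Grundy value = 1 ⊕ 5 = 4.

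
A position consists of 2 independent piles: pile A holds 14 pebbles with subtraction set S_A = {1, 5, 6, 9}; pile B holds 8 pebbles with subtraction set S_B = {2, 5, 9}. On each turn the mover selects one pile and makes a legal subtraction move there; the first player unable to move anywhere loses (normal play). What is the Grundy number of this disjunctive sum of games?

0

Pile A, S = {1, 5, 6, 9}:
n :  0  1  2  3  4  5  6  7  8  9 10 11 12 13 14
G :  0  1  0  1  0  1  2  3  2  3  2  3  0  1  0
G_A(14) = 0.
Pile B, S = {2, 5, 9}:
n : 0 1 2 3 4 5 6 7 8
G : 0 0 1 1 0 2 1 0 0
G_B(8) = 0.
Combined Grundy value = 0 ⊕ 0 = 0.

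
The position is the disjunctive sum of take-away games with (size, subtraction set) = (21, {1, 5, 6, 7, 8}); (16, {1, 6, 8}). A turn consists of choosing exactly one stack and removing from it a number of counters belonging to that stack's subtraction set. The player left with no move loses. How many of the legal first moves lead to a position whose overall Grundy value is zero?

2

Stack A, S = {1, 5, 6, 7, 8}:
n :  0  1  2  3  4  5  6  7  8  9 10 11 12 13 14 15 16 17 18 19 20 21
G :  0  1  0  1  0  1  2  3  2  3  2  3  4  0  1  0  1  0  1  2  3  2
G_A(21) = 2.
Stack B, S = {1, 6, 8}:
n :  0  1  2  3  4  5  6  7  8  9 10 11 12 13 14 15 16
G :  0  1  0  1  0  1  2  0  1  0  1  0  1  2  0  1  0
G_B(16) = 0.
Combined Grundy value = 2 ⊕ 0 = 2.
A winning move leaves total XOR = 0, i.e. changes one component's Grundy value g to g ⊕ X where X is the current total.
Stack A: need g' = 2⊕2 = 0. Options: 21−1→G=3, 21−5→G=1, 21−6→G=0, 21−7→G=1, 21−8→G=0. Hits: 2.
Stack B: need g' = 0⊕2 = 2. Options: 16−1→G=1, 16−6→G=1, 16−8→G=1. Hits: 0.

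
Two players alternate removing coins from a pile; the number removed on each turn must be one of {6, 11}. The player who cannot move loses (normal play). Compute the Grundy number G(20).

0

n :  0  1  2  3  4  5  6  7  8  9 10 11 12 13 14 15 16 17 18 19 20
G :  0  0  0  0  0  0  1  1  1  1  1  1  2  2  2  2  2  0  0  0  0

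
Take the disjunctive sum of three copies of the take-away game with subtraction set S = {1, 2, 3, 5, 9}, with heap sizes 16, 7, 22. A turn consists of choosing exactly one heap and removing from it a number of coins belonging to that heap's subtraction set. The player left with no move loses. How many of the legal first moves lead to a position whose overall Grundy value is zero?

All heaps use S = {1, 2, 3, 5, 9}:
n :  0  1  2  3  4  5  6  7  8  9 10 11 12 13 14 15 16 17 18 19 20 21 22
G :  0  1  2  3  0  1  2  3  0  1  2  3  0  1  2  3  0  1  2  3  0  1  2
Heap A: G(16) = 0.
Heap B: G(7) = 3.
Heap C: G(22) = 2.
Combined Grundy value = 0 ⊕ 3 ⊕ 2 = 1.
A winning move leaves total XOR = 0, i.e. changes one component's Grundy value g to g ⊕ X where X is the current total.
Heap A: need g' = 0⊕1 = 1. Options: 16−1→G=3, 16−2→G=2, 16−3→G=1, 16−5→G=3, 16−9→G=3. Hits: 1.
Heap B: need g' = 3⊕1 = 2. Options: 7−1→G=2, 7−2→G=1, 7−3→G=0, 7−5→G=2. Hits: 2.
Heap C: need g' = 2⊕1 = 3. Options: 22−1→G=1, 22−2→G=0, 22−3→G=3, 22−5→G=1, 22−9→G=1. Hits: 1.

4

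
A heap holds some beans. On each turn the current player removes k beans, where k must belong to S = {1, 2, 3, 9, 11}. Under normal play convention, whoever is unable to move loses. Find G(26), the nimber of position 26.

G(0) = 0
G(1) = mex{0} = 1
G(2) = mex{1,0} = 2
G(3) = mex{2,1,0} = 3
G(4) = mex{3,2,1} = 0
G(5) = mex{0,3,2} = 1
G(6) = mex{1,0,3} = 2
G(7) = mex{2,1,0} = 3
G(8) = mex{3,2,1} = 0
G(9) = mex{0,3,2,0} = 1
G(10) = mex{1,0,3,1} = 2
G(11) = mex{2,1,0,2,0} = 3
G(12) = mex{3,2,1,3,1} = 0
G(13) = mex{0,3,2,0,2} = 1
G(14) = mex{1,0,3,1,3} = 2
G(15) = mex{2,1,0,2,0} = 3
G(16) = mex{3,2,1,3,1} = 0
G(17) = mex{0,3,2,0,2} = 1
G(18) = mex{1,0,3,1,3} = 2
G(19) = mex{2,1,0,2,0} = 3
G(20) = mex{3,2,1,3,1} = 0
G(21) = mex{0,3,2,0,2} = 1
G(22) = mex{1,0,3,1,3} = 2
G(23) = mex{2,1,0,2,0} = 3
G(24) = mex{3,2,1,3,1} = 0
G(25) = mex{0,3,2,0,2} = 1
G(26) = mex{1,0,3,1,3} = 2

2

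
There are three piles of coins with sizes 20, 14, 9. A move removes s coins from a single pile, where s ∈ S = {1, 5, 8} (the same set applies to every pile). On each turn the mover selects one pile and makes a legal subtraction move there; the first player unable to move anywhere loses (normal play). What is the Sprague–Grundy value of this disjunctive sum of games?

All piles use S = {1, 5, 8}:
n :  0  1  2  3  4  5  6  7  8  9 10 11 12 13 14 15 16 17 18 19 20
G :  0  1  0  1  0  1  0  1  2  3  2  3  2  0  1  0  1  0  1  0  1
Pile A: G(20) = 1.
Pile B: G(14) = 1.
Pile C: G(9) = 3.
Combined Grundy value = 1 ⊕ 1 ⊕ 3 = 3.

3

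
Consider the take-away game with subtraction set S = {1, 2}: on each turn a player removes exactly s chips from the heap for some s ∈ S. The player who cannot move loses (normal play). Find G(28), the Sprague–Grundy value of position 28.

1

n :  0  1  2  3  4  5  6  7  8  9 10 11 12 13 14 15 16 17 18 19 20 21 22 23 24 25 26 27 28
G :  0  1  2  0  1  2  0  1  2  0  1  2  0  1  2  0  1  2  0  1  2  0  1  2  0  1  2  0  1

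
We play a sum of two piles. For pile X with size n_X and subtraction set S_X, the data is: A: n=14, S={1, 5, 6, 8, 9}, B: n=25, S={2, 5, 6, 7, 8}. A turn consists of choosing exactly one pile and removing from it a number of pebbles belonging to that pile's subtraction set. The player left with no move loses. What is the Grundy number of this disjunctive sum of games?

Pile A, S = {1, 5, 6, 8, 9}:
G(0) = 0
G(1) = mex{0} = 1
G(2) = mex{1} = 0
G(3) = mex{0} = 1
G(4) = mex{1} = 0
G(5) = mex{0,0} = 1
G(6) = mex{1,1,0} = 2
G(7) = mex{2,0,1} = 3
G(8) = mex{3,1,0,0} = 2
G(9) = mex{2,0,1,1,0} = 3
G(10) = mex{3,1,0,0,1} = 2
G(11) = mex{2,2,1,1,0} = 3
G(12) = mex{3,3,2,0,1} = 4
G(13) = mex{4,2,3,1,0} = 5
G(14) = mex{5,3,2,2,1} = 0
G_A(14) = 0.
Pile B, S = {2, 5, 6, 7, 8}:
G(0) = 0
G(1) = mex{} = 0
G(2) = mex{0} = 1
G(3) = mex{0} = 1
G(4) = mex{1} = 0
G(5) = mex{1,0} = 2
G(6) = mex{0,0,0} = 1
G(7) = mex{2,1,0,0} = 3
G(8) = mex{1,1,1,0,0} = 2
G(9) = mex{3,0,1,1,0} = 2
G(10) = mex{2,2,0,1,1} = 3
G(11) = mex{2,1,2,0,1} = 3
G(12) = mex{3,3,1,2,0} = 4
G(13) = mex{3,2,3,1,2} = 0
G(14) = mex{4,2,2,3,1} = 0
G(15) = mex{0,3,2,2,3} = 1
G(16) = mex{0,3,3,2,2} = 1
G(17) = mex{1,4,3,3,2} = 0
G(18) = mex{1,0,4,3,3} = 2
G(19) = mex{0,0,0,4,3} = 1
G(20) = mex{2,1,0,0,4} = 3
G(21) = mex{1,1,1,0,0} = 2
G(22) = mex{3,0,1,1,0} = 2
G(23) = mex{2,2,0,1,1} = 3
G(24) = mex{2,1,2,0,1} = 3
G(25) = mex{3,3,1,2,0} = 4
G_B(25) = 4.
Combined Grundy value = 0 ⊕ 4 = 4.

4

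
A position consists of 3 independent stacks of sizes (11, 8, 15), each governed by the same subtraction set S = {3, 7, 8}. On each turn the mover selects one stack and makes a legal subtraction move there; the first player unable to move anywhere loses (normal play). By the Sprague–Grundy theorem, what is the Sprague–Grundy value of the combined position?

3

All stacks use S = {3, 7, 8}:
n :  0  1  2  3  4  5  6  7  8  9 10 11 12 13 14 15
G :  0  0  0  1  1  1  0  2  2  1  3  0  0  2  1  1
Stack A: G(11) = 0.
Stack B: G(8) = 2.
Stack C: G(15) = 1.
Combined Grundy value = 0 ⊕ 2 ⊕ 1 = 3.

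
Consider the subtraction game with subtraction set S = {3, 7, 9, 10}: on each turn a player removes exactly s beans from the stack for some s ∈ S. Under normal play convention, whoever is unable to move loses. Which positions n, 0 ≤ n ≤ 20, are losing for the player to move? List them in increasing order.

0, 1, 2, 6, 14, 18, 19, 20

n :  0  1  2  3  4  5  6  7  8  9 10 11 12 13 14 15 16 17 18 19 20
G :  0  0  0  1  1  1  0  2  2  1  3  3  2  2  0  3  3  1  0  0  0
P-positions are exactly the n with G(n) = 0.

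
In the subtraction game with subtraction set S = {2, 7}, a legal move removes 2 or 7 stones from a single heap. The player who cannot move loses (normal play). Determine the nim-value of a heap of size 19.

G(0) = 0
G(1) = mex{} = 0
G(2) = mex{0} = 1
G(3) = mex{0} = 1
G(4) = mex{1} = 0
G(5) = mex{1} = 0
G(6) = mex{0} = 1
G(7) = mex{0,0} = 1
G(8) = mex{1,0} = 2
G(9) = mex{1,1} = 0
G(10) = mex{2,1} = 0
G(11) = mex{0,0} = 1
G(12) = mex{0,0} = 1
G(13) = mex{1,1} = 0
G(14) = mex{1,1} = 0
G(15) = mex{0,2} = 1
G(16) = mex{0,0} = 1
G(17) = mex{1,0} = 2
G(18) = mex{1,1} = 0
G(19) = mex{2,1} = 0

0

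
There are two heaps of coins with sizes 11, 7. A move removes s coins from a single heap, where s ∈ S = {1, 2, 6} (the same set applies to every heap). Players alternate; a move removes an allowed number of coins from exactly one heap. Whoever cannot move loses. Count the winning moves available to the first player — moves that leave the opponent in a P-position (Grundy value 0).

2

All heaps use S = {1, 2, 6}:
G(0) = 0
G(1) = mex{0} = 1
G(2) = mex{1,0} = 2
G(3) = mex{2,1} = 0
G(4) = mex{0,2} = 1
G(5) = mex{1,0} = 2
G(6) = mex{2,1,0} = 3
G(7) = mex{3,2,1} = 0
G(8) = mex{0,3,2} = 1
G(9) = mex{1,0,0} = 2
G(10) = mex{2,1,1} = 0
G(11) = mex{0,2,2} = 1
Heap A: G(11) = 1.
Heap B: G(7) = 0.
Combined Grundy value = 1 ⊕ 0 = 1.
A winning move leaves total XOR = 0, i.e. changes one component's Grundy value g to g ⊕ X where X is the current total.
Heap A: need g' = 1⊕1 = 0. Options: 11−1→G=0, 11−2→G=2, 11−6→G=2. Hits: 1.
Heap B: need g' = 0⊕1 = 1. Options: 7−1→G=3, 7−2→G=2, 7−6→G=1. Hits: 1.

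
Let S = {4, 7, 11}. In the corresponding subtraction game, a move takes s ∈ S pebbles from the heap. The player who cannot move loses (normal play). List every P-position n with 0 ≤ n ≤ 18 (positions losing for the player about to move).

n :  0  1  2  3  4  5  6  7  8  9 10 11 12 13 14 15 16 17 18
G :  0  0  0  0  1  1  1  1  2  2  2  2  3  3  3  0  0  0  0
P-positions are exactly the n with G(n) = 0.

0, 1, 2, 3, 15, 16, 17, 18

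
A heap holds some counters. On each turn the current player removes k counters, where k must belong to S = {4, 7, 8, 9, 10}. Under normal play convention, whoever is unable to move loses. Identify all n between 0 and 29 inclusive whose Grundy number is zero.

G(0) = 0
G(1) = mex{} = 0
G(2) = mex{} = 0
G(3) = mex{} = 0
G(4) = mex{0} = 1
G(5) = mex{0} = 1
G(6) = mex{0} = 1
G(7) = mex{0,0} = 1
G(8) = mex{1,0,0} = 2
G(9) = mex{1,0,0,0} = 2
G(10) = mex{1,0,0,0,0} = 2
G(11) = mex{1,1,0,0,0} = 2
G(12) = mex{2,1,1,0,0} = 3
G(13) = mex{2,1,1,1,0} = 3
G(14) = mex{2,1,1,1,1} = 0
G(15) = mex{2,2,1,1,1} = 0
G(16) = mex{3,2,2,1,1} = 0
G(17) = mex{3,2,2,2,1} = 0
G(18) = mex{0,2,2,2,2} = 1
G(19) = mex{0,3,2,2,2} = 1
G(20) = mex{0,3,3,2,2} = 1
G(21) = mex{0,0,3,3,2} = 1
G(22) = mex{1,0,0,3,3} = 2
G(23) = mex{1,0,0,0,3} = 2
G(24) = mex{1,0,0,0,0} = 2
G(25) = mex{1,1,0,0,0} = 2
G(26) = mex{2,1,1,0,0} = 3
G(27) = mex{2,1,1,1,0} = 3
G(28) = mex{2,1,1,1,1} = 0
G(29) = mex{2,2,1,1,1} = 0
P-positions are exactly the n with G(n) = 0.

0, 1, 2, 3, 14, 15, 16, 17, 28, 29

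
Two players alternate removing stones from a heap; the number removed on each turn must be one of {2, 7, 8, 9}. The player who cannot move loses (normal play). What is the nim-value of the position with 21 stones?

1

n :  0  1  2  3  4  5  6  7  8  9 10 11 12 13 14 15 16 17 18 19 20 21
G :  0  0  1  1  0  0  1  1  2  2  3  3  2  2  3  0  0  1  1  0  0  1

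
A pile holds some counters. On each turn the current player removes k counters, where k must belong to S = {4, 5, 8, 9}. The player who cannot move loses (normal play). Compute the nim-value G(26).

n :  0  1  2  3  4  5  6  7  8  9 10 11 12 13 14 15 16 17 18 19 20 21 22 23 24 25 26
G :  0  0  0  0  1  1  1  1  2  2  2  2  3  0  0  0  0  1  1  1  1  2  2  2  2  3  0

0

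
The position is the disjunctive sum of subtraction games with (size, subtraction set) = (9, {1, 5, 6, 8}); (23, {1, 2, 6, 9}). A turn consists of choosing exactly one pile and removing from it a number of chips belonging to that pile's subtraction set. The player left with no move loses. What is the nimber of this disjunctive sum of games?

Pile A, S = {1, 5, 6, 8}:
n : 0 1 2 3 4 5 6 7 8 9
G : 0 1 0 1 0 1 2 3 2 3
G_A(9) = 3.
Pile B, S = {1, 2, 6, 9}:
G(0) = 0
G(1) = mex{0} = 1
G(2) = mex{1,0} = 2
G(3) = mex{2,1} = 0
G(4) = mex{0,2} = 1
G(5) = mex{1,0} = 2
G(6) = mex{2,1,0} = 3
G(7) = mex{3,2,1} = 0
G(8) = mex{0,3,2} = 1
G(9) = mex{1,0,0,0} = 2
G(10) = mex{2,1,1,1} = 0
G(11) = mex{0,2,2,2} = 1
G(12) = mex{1,0,3,0} = 2
G(13) = mex{2,1,0,1} = 3
G(14) = mex{3,2,1,2} = 0
G(15) = mex{0,3,2,3} = 1
G(16) = mex{1,0,0,0} = 2
G(17) = mex{2,1,1,1} = 0
G(18) = mex{0,2,2,2} = 1
G(19) = mex{1,0,3,0} = 2
G(20) = mex{2,1,0,1} = 3
G(21) = mex{3,2,1,2} = 0
G(22) = mex{0,3,2,3} = 1
G(23) = mex{1,0,0,0} = 2
G_B(23) = 2.
Combined Grundy value = 3 ⊕ 2 = 1.

1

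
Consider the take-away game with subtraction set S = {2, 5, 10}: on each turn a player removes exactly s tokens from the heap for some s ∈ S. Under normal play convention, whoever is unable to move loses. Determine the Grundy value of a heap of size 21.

n :  0  1  2  3  4  5  6  7  8  9 10 11 12 13 14 15 16 17 18 19 20 21
G :  0  0  1  1  0  2  1  0  0  1  1  2  2  3  3  0  0  1  1  0  2  1

1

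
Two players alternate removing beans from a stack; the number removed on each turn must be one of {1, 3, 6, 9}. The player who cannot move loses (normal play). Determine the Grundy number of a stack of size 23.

3

G(0) = 0
G(1) = mex{0} = 1
G(2) = mex{1} = 0
G(3) = mex{0,0} = 1
G(4) = mex{1,1} = 0
G(5) = mex{0,0} = 1
G(6) = mex{1,1,0} = 2
G(7) = mex{2,0,1} = 3
G(8) = mex{3,1,0} = 2
G(9) = mex{2,2,1,0} = 3
G(10) = mex{3,3,0,1} = 2
G(11) = mex{2,2,1,0} = 3
G(12) = mex{3,3,2,1} = 0
G(13) = mex{0,2,3,0} = 1
G(14) = mex{1,3,2,1} = 0
G(15) = mex{0,0,3,2} = 1
G(16) = mex{1,1,2,3} = 0
G(17) = mex{0,0,3,2} = 1
G(18) = mex{1,1,0,3} = 2
G(19) = mex{2,0,1,2} = 3
G(20) = mex{3,1,0,3} = 2
G(21) = mex{2,2,1,0} = 3
G(22) = mex{3,3,0,1} = 2
G(23) = mex{2,2,1,0} = 3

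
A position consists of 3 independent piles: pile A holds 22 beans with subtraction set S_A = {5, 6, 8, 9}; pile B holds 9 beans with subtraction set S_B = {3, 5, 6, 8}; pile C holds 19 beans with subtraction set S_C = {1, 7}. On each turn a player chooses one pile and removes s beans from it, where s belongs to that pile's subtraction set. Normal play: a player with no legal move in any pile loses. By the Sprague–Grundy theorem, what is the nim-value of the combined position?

3

Pile A, S = {5, 6, 8, 9}:
G(0) = 0
G(1) = mex{} = 0
G(2) = mex{} = 0
G(3) = mex{} = 0
G(4) = mex{} = 0
G(5) = mex{0} = 1
G(6) = mex{0,0} = 1
G(7) = mex{0,0} = 1
G(8) = mex{0,0,0} = 1
G(9) = mex{0,0,0,0} = 1
G(10) = mex{1,0,0,0} = 2
G(11) = mex{1,1,0,0} = 2
G(12) = mex{1,1,0,0} = 2
G(13) = mex{1,1,1,0} = 2
G(14) = mex{1,1,1,1} = 0
G(15) = mex{2,1,1,1} = 0
G(16) = mex{2,2,1,1} = 0
G(17) = mex{2,2,1,1} = 0
G(18) = mex{2,2,2,1} = 0
G(19) = mex{0,2,2,2} = 1
G(20) = mex{0,0,2,2} = 1
G(21) = mex{0,0,2,2} = 1
G(22) = mex{0,0,0,2} = 1
G_A(22) = 1.
Pile B, S = {3, 5, 6, 8}:
n : 0 1 2 3 4 5 6 7 8 9
G : 0 0 0 1 1 1 2 2 2 3
G_B(9) = 3.
Pile C, S = {1, 7}:
n :  0  1  2  3  4  5  6  7  8  9 10 11 12 13 14 15 16 17 18 19
G :  0  1  0  1  0  1  0  1  0  1  0  1  0  1  0  1  0  1  0  1
G_C(19) = 1.
Combined Grundy value = 1 ⊕ 3 ⊕ 1 = 3.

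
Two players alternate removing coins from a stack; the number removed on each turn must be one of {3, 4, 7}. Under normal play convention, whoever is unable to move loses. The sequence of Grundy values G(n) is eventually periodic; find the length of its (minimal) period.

n :  0  1  2  3  4  5  6  7  8  9 10 11 12 13 14 15 16 17 18 19 20 21
G :  0  0  0  1  1  1  2  2  2  3  0  0  0  1  1  1  2  2  2  3  0  0
G(n+10) = G(n) holds for n = 0,…,6 (a full window of length max(S) = 7), so the sequence is purely periodic with period 10.

10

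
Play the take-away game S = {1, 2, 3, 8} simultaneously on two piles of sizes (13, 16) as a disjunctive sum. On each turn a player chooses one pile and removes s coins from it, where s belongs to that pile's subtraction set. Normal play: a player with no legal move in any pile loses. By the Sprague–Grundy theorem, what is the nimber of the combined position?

3

All piles use S = {1, 2, 3, 8}:
G(0) = 0
G(1) = mex{0} = 1
G(2) = mex{1,0} = 2
G(3) = mex{2,1,0} = 3
G(4) = mex{3,2,1} = 0
G(5) = mex{0,3,2} = 1
G(6) = mex{1,0,3} = 2
G(7) = mex{2,1,0} = 3
G(8) = mex{3,2,1,0} = 4
G(9) = mex{4,3,2,1} = 0
G(10) = mex{0,4,3,2} = 1
G(11) = mex{1,0,4,3} = 2
G(12) = mex{2,1,0,0} = 3
G(13) = mex{3,2,1,1} = 0
G(14) = mex{0,3,2,2} = 1
G(15) = mex{1,0,3,3} = 2
G(16) = mex{2,1,0,4} = 3
Pile A: G(13) = 0.
Pile B: G(16) = 3.
Combined Grundy value = 0 ⊕ 3 = 3.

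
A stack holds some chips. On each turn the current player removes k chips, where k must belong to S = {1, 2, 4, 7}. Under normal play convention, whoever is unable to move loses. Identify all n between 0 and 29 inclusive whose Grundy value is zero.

n :  0  1  2  3  4  5  6  7  8  9 10 11 12 13 14 15 16 17 18 19 20 21 22 23 24 25 26 27 28 29
G :  0  1  2  0  1  2  0  1  2  0  1  2  0  1  2  0  1  2  0  1  2  0  1  2  0  1  2  0  1  2
P-positions are exactly the n with G(n) = 0.

0, 3, 6, 9, 12, 15, 18, 21, 24, 27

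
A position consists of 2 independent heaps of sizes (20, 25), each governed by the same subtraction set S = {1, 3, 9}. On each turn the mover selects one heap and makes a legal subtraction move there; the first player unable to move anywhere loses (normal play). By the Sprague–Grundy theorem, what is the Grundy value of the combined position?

1

All heaps use S = {1, 3, 9}:
G(0) = 0
G(1) = mex{0} = 1
G(2) = mex{1} = 0
G(3) = mex{0,0} = 1
G(4) = mex{1,1} = 0
G(5) = mex{0,0} = 1
G(6) = mex{1,1} = 0
G(7) = mex{0,0} = 1
G(8) = mex{1,1} = 0
G(9) = mex{0,0,0} = 1
G(10) = mex{1,1,1} = 0
G(11) = mex{0,0,0} = 1
G(12) = mex{1,1,1} = 0
G(13) = mex{0,0,0} = 1
G(14) = mex{1,1,1} = 0
G(15) = mex{0,0,0} = 1
G(16) = mex{1,1,1} = 0
G(17) = mex{0,0,0} = 1
G(18) = mex{1,1,1} = 0
G(19) = mex{0,0,0} = 1
G(20) = mex{1,1,1} = 0
G(21) = mex{0,0,0} = 1
G(22) = mex{1,1,1} = 0
G(23) = mex{0,0,0} = 1
G(24) = mex{1,1,1} = 0
G(25) = mex{0,0,0} = 1
Heap A: G(20) = 0.
Heap B: G(25) = 1.
Combined Grundy value = 0 ⊕ 1 = 1.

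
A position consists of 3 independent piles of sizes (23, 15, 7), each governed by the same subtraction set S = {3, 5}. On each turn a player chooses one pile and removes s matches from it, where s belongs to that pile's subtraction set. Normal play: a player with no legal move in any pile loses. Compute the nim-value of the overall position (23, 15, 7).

2

All piles use S = {3, 5}:
G(0) = 0
G(1) = mex{} = 0
G(2) = mex{} = 0
G(3) = mex{0} = 1
G(4) = mex{0} = 1
G(5) = mex{0,0} = 1
G(6) = mex{1,0} = 2
G(7) = mex{1,0} = 2
G(8) = mex{1,1} = 0
G(9) = mex{2,1} = 0
G(10) = mex{2,1} = 0
G(11) = mex{0,2} = 1
G(12) = mex{0,2} = 1
G(13) = mex{0,0} = 1
G(14) = mex{1,0} = 2
G(15) = mex{1,0} = 2
G(16) = mex{1,1} = 0
G(17) = mex{2,1} = 0
G(18) = mex{2,1} = 0
G(19) = mex{0,2} = 1
G(20) = mex{0,2} = 1
G(21) = mex{0,0} = 1
G(22) = mex{1,0} = 2
G(23) = mex{1,0} = 2
Pile A: G(23) = 2.
Pile B: G(15) = 2.
Pile C: G(7) = 2.
Combined Grundy value = 2 ⊕ 2 ⊕ 2 = 2.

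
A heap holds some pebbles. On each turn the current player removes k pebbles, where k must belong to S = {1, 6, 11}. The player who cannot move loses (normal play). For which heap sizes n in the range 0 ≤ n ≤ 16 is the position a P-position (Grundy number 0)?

0, 2, 4, 7, 9, 12, 14, 16

G(0) = 0
G(1) = mex{0} = 1
G(2) = mex{1} = 0
G(3) = mex{0} = 1
G(4) = mex{1} = 0
G(5) = mex{0} = 1
G(6) = mex{1,0} = 2
G(7) = mex{2,1} = 0
G(8) = mex{0,0} = 1
G(9) = mex{1,1} = 0
G(10) = mex{0,0} = 1
G(11) = mex{1,1,0} = 2
G(12) = mex{2,2,1} = 0
G(13) = mex{0,0,0} = 1
G(14) = mex{1,1,1} = 0
G(15) = mex{0,0,0} = 1
G(16) = mex{1,1,1} = 0
P-positions are exactly the n with G(n) = 0.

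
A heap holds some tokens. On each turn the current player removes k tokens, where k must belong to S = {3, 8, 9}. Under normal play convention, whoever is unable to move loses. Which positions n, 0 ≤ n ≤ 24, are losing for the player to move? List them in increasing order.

0, 1, 2, 6, 7, 12, 13, 17, 18, 19, 23, 24

G(0) = 0
G(1) = mex{} = 0
G(2) = mex{} = 0
G(3) = mex{0} = 1
G(4) = mex{0} = 1
G(5) = mex{0} = 1
G(6) = mex{1} = 0
G(7) = mex{1} = 0
G(8) = mex{1,0} = 2
G(9) = mex{0,0,0} = 1
G(10) = mex{0,0,0} = 1
G(11) = mex{2,1,0} = 3
G(12) = mex{1,1,1} = 0
G(13) = mex{1,1,1} = 0
G(14) = mex{3,0,1} = 2
G(15) = mex{0,0,0} = 1
G(16) = mex{0,2,0} = 1
G(17) = mex{2,1,2} = 0
G(18) = mex{1,1,1} = 0
G(19) = mex{1,3,1} = 0
G(20) = mex{0,0,3} = 1
G(21) = mex{0,0,0} = 1
G(22) = mex{0,2,0} = 1
G(23) = mex{1,1,2} = 0
G(24) = mex{1,1,1} = 0
P-positions are exactly the n with G(n) = 0.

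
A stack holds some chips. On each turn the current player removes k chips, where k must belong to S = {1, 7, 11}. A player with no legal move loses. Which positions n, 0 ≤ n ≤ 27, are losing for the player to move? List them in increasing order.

G(0) = 0
G(1) = mex{0} = 1
G(2) = mex{1} = 0
G(3) = mex{0} = 1
G(4) = mex{1} = 0
G(5) = mex{0} = 1
G(6) = mex{1} = 0
G(7) = mex{0,0} = 1
G(8) = mex{1,1} = 0
G(9) = mex{0,0} = 1
G(10) = mex{1,1} = 0
G(11) = mex{0,0,0} = 1
G(12) = mex{1,1,1} = 0
G(13) = mex{0,0,0} = 1
G(14) = mex{1,1,1} = 0
G(15) = mex{0,0,0} = 1
G(16) = mex{1,1,1} = 0
G(17) = mex{0,0,0} = 1
G(18) = mex{1,1,1} = 0
G(19) = mex{0,0,0} = 1
G(20) = mex{1,1,1} = 0
G(21) = mex{0,0,0} = 1
G(22) = mex{1,1,1} = 0
G(23) = mex{0,0,0} = 1
G(24) = mex{1,1,1} = 0
G(25) = mex{0,0,0} = 1
G(26) = mex{1,1,1} = 0
G(27) = mex{0,0,0} = 1
P-positions are exactly the n with G(n) = 0.

0, 2, 4, 6, 8, 10, 12, 14, 16, 18, 20, 22, 24, 26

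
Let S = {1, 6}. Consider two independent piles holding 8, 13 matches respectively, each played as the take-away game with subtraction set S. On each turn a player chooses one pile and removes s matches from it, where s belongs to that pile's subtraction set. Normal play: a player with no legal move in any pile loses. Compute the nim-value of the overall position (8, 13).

3

All piles use S = {1, 6}:
n :  0  1  2  3  4  5  6  7  8  9 10 11 12 13
G :  0  1  0  1  0  1  2  0  1  0  1  0  1  2
Pile A: G(8) = 1.
Pile B: G(13) = 2.
Combined Grundy value = 1 ⊕ 2 = 3.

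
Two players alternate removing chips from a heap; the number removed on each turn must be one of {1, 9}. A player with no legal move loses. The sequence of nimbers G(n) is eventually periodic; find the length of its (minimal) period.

n :  0  1  2  3  4  5  6  7  8  9 10 11 12 13 14
G :  0  1  0  1  0  1  0  1  0  1  0  1  0  1  0
G(n+2) = G(n) holds for n = 0,…,8 (a full window of length max(S) = 9), so the sequence is purely periodic with period 2.

2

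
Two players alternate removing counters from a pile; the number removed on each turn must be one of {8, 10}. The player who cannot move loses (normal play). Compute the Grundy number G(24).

0

G(0) = 0
G(1) = mex{} = 0
G(2) = mex{} = 0
G(3) = mex{} = 0
G(4) = mex{} = 0
G(5) = mex{} = 0
G(6) = mex{} = 0
G(7) = mex{} = 0
G(8) = mex{0} = 1
G(9) = mex{0} = 1
G(10) = mex{0,0} = 1
G(11) = mex{0,0} = 1
G(12) = mex{0,0} = 1
G(13) = mex{0,0} = 1
G(14) = mex{0,0} = 1
G(15) = mex{0,0} = 1
G(16) = mex{1,0} = 2
G(17) = mex{1,0} = 2
G(18) = mex{1,1} = 0
G(19) = mex{1,1} = 0
G(20) = mex{1,1} = 0
G(21) = mex{1,1} = 0
G(22) = mex{1,1} = 0
G(23) = mex{1,1} = 0
G(24) = mex{2,1} = 0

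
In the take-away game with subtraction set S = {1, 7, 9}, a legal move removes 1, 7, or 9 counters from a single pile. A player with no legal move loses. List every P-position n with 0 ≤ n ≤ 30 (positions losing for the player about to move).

G(0) = 0
G(1) = mex{0} = 1
G(2) = mex{1} = 0
G(3) = mex{0} = 1
G(4) = mex{1} = 0
G(5) = mex{0} = 1
G(6) = mex{1} = 0
G(7) = mex{0,0} = 1
G(8) = mex{1,1} = 0
G(9) = mex{0,0,0} = 1
G(10) = mex{1,1,1} = 0
G(11) = mex{0,0,0} = 1
G(12) = mex{1,1,1} = 0
G(13) = mex{0,0,0} = 1
G(14) = mex{1,1,1} = 0
G(15) = mex{0,0,0} = 1
G(16) = mex{1,1,1} = 0
G(17) = mex{0,0,0} = 1
G(18) = mex{1,1,1} = 0
G(19) = mex{0,0,0} = 1
G(20) = mex{1,1,1} = 0
G(21) = mex{0,0,0} = 1
G(22) = mex{1,1,1} = 0
G(23) = mex{0,0,0} = 1
G(24) = mex{1,1,1} = 0
G(25) = mex{0,0,0} = 1
G(26) = mex{1,1,1} = 0
G(27) = mex{0,0,0} = 1
G(28) = mex{1,1,1} = 0
G(29) = mex{0,0,0} = 1
G(30) = mex{1,1,1} = 0
P-positions are exactly the n with G(n) = 0.

0, 2, 4, 6, 8, 10, 12, 14, 16, 18, 20, 22, 24, 26, 28, 30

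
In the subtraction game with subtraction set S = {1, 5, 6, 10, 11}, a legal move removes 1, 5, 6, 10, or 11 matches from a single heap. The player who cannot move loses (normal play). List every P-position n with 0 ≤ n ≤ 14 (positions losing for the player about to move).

n :  0  1  2  3  4  5  6  7  8  9 10 11 12 13 14
G :  0  1  0  1  0  1  2  3  2  3  2  3  4  5  4
P-positions are exactly the n with G(n) = 0.

0, 2, 4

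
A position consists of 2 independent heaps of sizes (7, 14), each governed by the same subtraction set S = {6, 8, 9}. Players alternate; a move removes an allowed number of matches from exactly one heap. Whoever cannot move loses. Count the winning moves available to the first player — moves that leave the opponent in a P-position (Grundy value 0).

All heaps use S = {6, 8, 9}:
G(0) = 0
G(1) = mex{} = 0
G(2) = mex{} = 0
G(3) = mex{} = 0
G(4) = mex{} = 0
G(5) = mex{} = 0
G(6) = mex{0} = 1
G(7) = mex{0} = 1
G(8) = mex{0,0} = 1
G(9) = mex{0,0,0} = 1
G(10) = mex{0,0,0} = 1
G(11) = mex{0,0,0} = 1
G(12) = mex{1,0,0} = 2
G(13) = mex{1,0,0} = 2
G(14) = mex{1,1,0} = 2
Heap A: G(7) = 1.
Heap B: G(14) = 2.
Combined Grundy value = 1 ⊕ 2 = 3.
A winning move leaves total XOR = 0, i.e. changes one component's Grundy value g to g ⊕ X where X is the current total.
Heap A: need g' = 1⊕3 = 2. Options: 7−6→G=0. Hits: 0.
Heap B: need g' = 2⊕3 = 1. Options: 14−6→G=1, 14−8→G=1, 14−9→G=0. Hits: 2.

2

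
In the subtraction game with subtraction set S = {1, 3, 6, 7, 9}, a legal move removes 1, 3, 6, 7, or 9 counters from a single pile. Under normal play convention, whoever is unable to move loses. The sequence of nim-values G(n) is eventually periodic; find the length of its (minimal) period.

12

n :  0  1  2  3  4  5  6  7  8  9 10 11 12 13 14 15 16 17 18 19 20 21 22 23 24 25
G :  0  1  0  1  0  1  2  3  2  3  2  3  0  1  0  1  0  1  2  3  2  3  2  3  0  1
G(n+12) = G(n) holds for n = 0,…,8 (a full window of length max(S) = 9), so the sequence is purely periodic with period 12.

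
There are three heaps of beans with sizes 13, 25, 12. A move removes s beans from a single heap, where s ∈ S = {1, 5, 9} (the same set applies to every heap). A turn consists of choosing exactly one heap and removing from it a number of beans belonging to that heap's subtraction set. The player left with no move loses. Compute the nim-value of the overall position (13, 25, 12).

0

All heaps use S = {1, 5, 9}:
G(0) = 0
G(1) = mex{0} = 1
G(2) = mex{1} = 0
G(3) = mex{0} = 1
G(4) = mex{1} = 0
G(5) = mex{0,0} = 1
G(6) = mex{1,1} = 0
G(7) = mex{0,0} = 1
G(8) = mex{1,1} = 0
G(9) = mex{0,0,0} = 1
G(10) = mex{1,1,1} = 0
G(11) = mex{0,0,0} = 1
G(12) = mex{1,1,1} = 0
G(13) = mex{0,0,0} = 1
G(14) = mex{1,1,1} = 0
G(15) = mex{0,0,0} = 1
G(16) = mex{1,1,1} = 0
G(17) = mex{0,0,0} = 1
G(18) = mex{1,1,1} = 0
G(19) = mex{0,0,0} = 1
G(20) = mex{1,1,1} = 0
G(21) = mex{0,0,0} = 1
G(22) = mex{1,1,1} = 0
G(23) = mex{0,0,0} = 1
G(24) = mex{1,1,1} = 0
G(25) = mex{0,0,0} = 1
Heap A: G(13) = 1.
Heap B: G(25) = 1.
Heap C: G(12) = 0.
Combined Grundy value = 1 ⊕ 1 ⊕ 0 = 0.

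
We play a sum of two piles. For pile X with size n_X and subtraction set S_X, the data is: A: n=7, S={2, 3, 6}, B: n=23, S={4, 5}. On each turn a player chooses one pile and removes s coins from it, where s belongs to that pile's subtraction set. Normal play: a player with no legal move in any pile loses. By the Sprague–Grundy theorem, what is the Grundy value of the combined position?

Pile A, S = {2, 3, 6}:
n : 0 1 2 3 4 5 6 7
G : 0 0 1 1 2 0 3 1
G_A(7) = 1.
Pile B, S = {4, 5}:
n :  0  1  2  3  4  5  6  7  8  9 10 11 12 13 14 15 16 17 18 19 20 21 22 23
G :  0  0  0  0  1  1  1  1  2  0  0  0  0  1  1  1  1  2  0  0  0  0  1  1
G_B(23) = 1.
Combined Grundy value = 1 ⊕ 1 = 0.

0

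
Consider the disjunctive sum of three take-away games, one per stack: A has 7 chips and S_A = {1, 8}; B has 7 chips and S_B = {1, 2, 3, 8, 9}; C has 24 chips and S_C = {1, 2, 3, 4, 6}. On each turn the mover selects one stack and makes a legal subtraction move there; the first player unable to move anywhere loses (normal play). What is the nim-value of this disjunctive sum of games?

Stack A, S = {1, 8}:
G(0) = 0
G(1) = mex{0} = 1
G(2) = mex{1} = 0
G(3) = mex{0} = 1
G(4) = mex{1} = 0
G(5) = mex{0} = 1
G(6) = mex{1} = 0
G(7) = mex{0} = 1
G_A(7) = 1.
Stack B, S = {1, 2, 3, 8, 9}:
G(0) = 0
G(1) = mex{0} = 1
G(2) = mex{1,0} = 2
G(3) = mex{2,1,0} = 3
G(4) = mex{3,2,1} = 0
G(5) = mex{0,3,2} = 1
G(6) = mex{1,0,3} = 2
G(7) = mex{2,1,0} = 3
G_B(7) = 3.
Stack C, S = {1, 2, 3, 4, 6}:
G(0) = 0
G(1) = mex{0} = 1
G(2) = mex{1,0} = 2
G(3) = mex{2,1,0} = 3
G(4) = mex{3,2,1,0} = 4
G(5) = mex{4,3,2,1} = 0
G(6) = mex{0,4,3,2,0} = 1
G(7) = mex{1,0,4,3,1} = 2
G(8) = mex{2,1,0,4,2} = 3
G(9) = mex{3,2,1,0,3} = 4
G(10) = mex{4,3,2,1,4} = 0
G(11) = mex{0,4,3,2,0} = 1
G(12) = mex{1,0,4,3,1} = 2
G(13) = mex{2,1,0,4,2} = 3
G(14) = mex{3,2,1,0,3} = 4
G(15) = mex{4,3,2,1,4} = 0
G(16) = mex{0,4,3,2,0} = 1
G(17) = mex{1,0,4,3,1} = 2
G(18) = mex{2,1,0,4,2} = 3
G(19) = mex{3,2,1,0,3} = 4
G(20) = mex{4,3,2,1,4} = 0
G(21) = mex{0,4,3,2,0} = 1
G(22) = mex{1,0,4,3,1} = 2
G(23) = mex{2,1,0,4,2} = 3
G(24) = mex{3,2,1,0,3} = 4
G_C(24) = 4.
Combined Grundy value = 1 ⊕ 3 ⊕ 4 = 6.

6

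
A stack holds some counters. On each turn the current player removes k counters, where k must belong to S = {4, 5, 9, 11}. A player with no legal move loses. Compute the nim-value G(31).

0

n :  0  1  2  3  4  5  6  7  8  9 10 11 12 13 14 15 16 17 18 19 20 21 22 23 24 25 26 27 28 29 30 31
G :  0  0  0  0  1  1  1  1  2  2  2  2  3  3  3  0  0  0  0  1  1  1  1  2  2  2  2  3  3  3  0  0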